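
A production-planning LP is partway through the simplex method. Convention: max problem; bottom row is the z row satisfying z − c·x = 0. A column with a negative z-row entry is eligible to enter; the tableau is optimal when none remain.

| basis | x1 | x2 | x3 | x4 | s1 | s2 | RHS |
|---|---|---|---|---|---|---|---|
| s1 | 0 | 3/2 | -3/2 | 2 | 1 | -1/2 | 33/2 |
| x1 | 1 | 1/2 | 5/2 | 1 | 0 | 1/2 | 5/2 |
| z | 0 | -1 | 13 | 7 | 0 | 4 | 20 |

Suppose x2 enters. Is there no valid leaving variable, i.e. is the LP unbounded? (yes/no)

no

Column x2 has positive entries in row(s) 1, 2, so the ratio test bounds it — not unbounded.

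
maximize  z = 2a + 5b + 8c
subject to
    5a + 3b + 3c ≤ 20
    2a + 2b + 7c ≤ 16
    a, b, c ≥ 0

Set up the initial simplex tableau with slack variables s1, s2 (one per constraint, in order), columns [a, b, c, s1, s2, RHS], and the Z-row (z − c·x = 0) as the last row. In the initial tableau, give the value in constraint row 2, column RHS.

16

The RHS of constraint 2 is b_2 = 16.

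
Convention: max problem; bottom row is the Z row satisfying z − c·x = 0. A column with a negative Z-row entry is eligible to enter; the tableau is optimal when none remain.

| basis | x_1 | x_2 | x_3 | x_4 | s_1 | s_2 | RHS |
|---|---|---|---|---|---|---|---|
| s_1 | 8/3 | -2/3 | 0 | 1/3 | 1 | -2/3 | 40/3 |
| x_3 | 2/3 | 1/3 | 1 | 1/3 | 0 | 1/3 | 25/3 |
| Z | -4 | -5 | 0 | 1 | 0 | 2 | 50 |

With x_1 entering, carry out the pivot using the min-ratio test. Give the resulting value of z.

70

Ratio test on column x_1 — row 1: (40/3)/(8/3) = 5; row 2: (25/3)/(2/3) = 25/2. Minimum is 5 at row 1 (s_1 leaves); pivot element 8/3.
Pivot on row 1; the Z-row RHS becomes 50 − (-4)·5 = 70.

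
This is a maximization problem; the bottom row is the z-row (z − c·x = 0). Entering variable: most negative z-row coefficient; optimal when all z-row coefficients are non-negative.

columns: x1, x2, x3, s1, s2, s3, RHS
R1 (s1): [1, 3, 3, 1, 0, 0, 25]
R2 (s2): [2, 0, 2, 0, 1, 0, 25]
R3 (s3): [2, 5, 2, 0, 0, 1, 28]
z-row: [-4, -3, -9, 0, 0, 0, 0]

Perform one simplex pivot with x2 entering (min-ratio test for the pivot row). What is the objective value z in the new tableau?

Ratio test on column x2 — row 1: 25/3 = 25/3; row 2: entry 0 ≤ 0; row 3: 28/5 = 28/5. Minimum is 28/5 at row 3 (s3 leaves); pivot element 5.
Pivot on row 3; the z-row RHS becomes 0 − (-3)·(28/5) = 84/5.

84/5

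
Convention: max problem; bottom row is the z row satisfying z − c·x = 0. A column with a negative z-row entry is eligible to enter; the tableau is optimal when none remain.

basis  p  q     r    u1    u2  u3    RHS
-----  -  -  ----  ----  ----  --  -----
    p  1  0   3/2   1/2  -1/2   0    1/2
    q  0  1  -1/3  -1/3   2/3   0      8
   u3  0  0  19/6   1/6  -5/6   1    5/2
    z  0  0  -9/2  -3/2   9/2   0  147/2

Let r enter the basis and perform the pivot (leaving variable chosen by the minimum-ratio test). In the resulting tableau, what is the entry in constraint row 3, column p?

-19/9

Ratio test on column r — row 1: (1/2)/(3/2) = 1/3; row 2: entry -1/3 ≤ 0; row 3: (5/2)/(19/6) = 15/19. Minimum is 1/3 at row 1 (p leaves); pivot element 3/2.
Divide row 1 by 3/2; eliminate column r from the other rows.
Row 3 update in column p: 0 − (19/6)·(2/3) = -19/9.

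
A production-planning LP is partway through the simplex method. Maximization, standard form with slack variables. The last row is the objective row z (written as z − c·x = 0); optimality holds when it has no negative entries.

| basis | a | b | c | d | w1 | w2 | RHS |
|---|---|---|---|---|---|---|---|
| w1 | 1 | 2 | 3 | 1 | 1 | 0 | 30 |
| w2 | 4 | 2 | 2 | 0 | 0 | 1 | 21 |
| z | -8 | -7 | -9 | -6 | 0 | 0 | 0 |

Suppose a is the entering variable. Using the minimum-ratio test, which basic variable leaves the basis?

w2

Column a entries and ratios — w1: 30/1 = 30; w2: 21/4 = 21/4.
Smallest ratio is 21/4 in the row of w2, so w2 leaves.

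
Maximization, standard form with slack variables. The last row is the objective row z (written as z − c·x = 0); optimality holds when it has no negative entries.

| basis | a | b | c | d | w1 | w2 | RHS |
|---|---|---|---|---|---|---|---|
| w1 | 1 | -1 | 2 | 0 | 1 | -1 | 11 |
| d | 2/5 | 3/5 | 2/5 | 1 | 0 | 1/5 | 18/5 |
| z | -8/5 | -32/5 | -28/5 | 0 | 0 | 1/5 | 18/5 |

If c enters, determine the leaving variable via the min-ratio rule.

Column c entries and ratios — w1: 11/2 = 11/2; d: (18/5)/(2/5) = 9.
Smallest ratio is 11/2 in the row of w1, so w1 leaves.

w1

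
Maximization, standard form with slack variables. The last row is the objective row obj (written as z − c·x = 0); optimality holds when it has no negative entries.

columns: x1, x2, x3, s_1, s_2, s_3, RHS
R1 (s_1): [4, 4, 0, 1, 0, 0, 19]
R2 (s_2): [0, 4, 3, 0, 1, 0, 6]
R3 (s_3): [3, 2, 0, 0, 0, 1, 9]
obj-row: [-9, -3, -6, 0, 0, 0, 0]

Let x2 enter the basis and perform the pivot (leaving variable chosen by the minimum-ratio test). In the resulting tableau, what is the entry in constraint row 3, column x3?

Ratio test on column x2 — row 1: 19/4 = 19/4; row 2: 6/4 = 3/2; row 3: 9/2 = 9/2. Minimum is 3/2 at row 2 (s_2 leaves); pivot element 4.
Divide row 2 by 4; eliminate column x2 from the other rows.
Row 3 update in column x3: 0 − 2·(3/4) = -3/2.

-3/2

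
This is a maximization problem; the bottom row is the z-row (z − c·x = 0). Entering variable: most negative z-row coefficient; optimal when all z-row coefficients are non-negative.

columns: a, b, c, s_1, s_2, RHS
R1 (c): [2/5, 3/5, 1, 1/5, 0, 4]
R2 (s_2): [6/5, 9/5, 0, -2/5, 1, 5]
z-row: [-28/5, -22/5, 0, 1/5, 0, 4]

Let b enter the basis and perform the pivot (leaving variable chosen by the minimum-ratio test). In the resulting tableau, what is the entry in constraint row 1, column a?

Ratio test on column b — row 1: 4/(3/5) = 20/3; row 2: 5/(9/5) = 25/9. Minimum is 25/9 at row 2 (s_2 leaves); pivot element 9/5.
Divide row 2 by 9/5; eliminate column b from the other rows.
Row 1 update in column a: 2/5 − (3/5)·(2/3) = 0.

0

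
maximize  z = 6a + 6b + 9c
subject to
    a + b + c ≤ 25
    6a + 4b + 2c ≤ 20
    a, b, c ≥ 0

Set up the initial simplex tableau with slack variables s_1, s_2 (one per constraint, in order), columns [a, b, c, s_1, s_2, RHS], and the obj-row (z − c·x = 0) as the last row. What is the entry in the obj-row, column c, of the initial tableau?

-9

The obj-row carries the negated objective coefficients: the c entry is -9.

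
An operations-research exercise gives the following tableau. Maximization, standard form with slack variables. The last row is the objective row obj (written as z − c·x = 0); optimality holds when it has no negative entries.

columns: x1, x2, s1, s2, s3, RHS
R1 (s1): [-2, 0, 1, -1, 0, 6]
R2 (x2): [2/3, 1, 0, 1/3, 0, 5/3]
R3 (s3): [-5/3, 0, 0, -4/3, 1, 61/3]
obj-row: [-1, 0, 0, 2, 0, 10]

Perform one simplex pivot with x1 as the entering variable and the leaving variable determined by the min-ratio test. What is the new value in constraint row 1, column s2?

Ratio test on column x1 — row 1: entry -2 ≤ 0; row 2: (5/3)/(2/3) = 5/2; row 3: entry -5/3 ≤ 0. Minimum is 5/2 at row 2 (x2 leaves); pivot element 2/3.
Divide row 2 by 2/3; eliminate column x1 from the other rows.
Row 1 update in column s2: -1 − (-2)·(1/2) = 0.

0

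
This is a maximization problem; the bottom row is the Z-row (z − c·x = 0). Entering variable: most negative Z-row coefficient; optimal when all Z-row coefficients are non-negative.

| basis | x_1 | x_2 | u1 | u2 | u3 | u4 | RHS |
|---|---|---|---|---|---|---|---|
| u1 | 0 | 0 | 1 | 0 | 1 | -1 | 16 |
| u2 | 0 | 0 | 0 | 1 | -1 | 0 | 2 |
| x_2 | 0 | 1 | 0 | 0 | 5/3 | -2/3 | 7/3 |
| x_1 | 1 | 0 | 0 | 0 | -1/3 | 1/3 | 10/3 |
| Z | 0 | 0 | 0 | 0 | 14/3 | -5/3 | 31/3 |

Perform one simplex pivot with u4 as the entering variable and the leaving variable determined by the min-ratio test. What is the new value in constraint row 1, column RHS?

26

Ratio test on column u4 — row 1: entry -1 ≤ 0; row 2: entry 0 ≤ 0; row 3: entry -2/3 ≤ 0; row 4: (10/3)/(1/3) = 10. Minimum is 10 at row 4 (x_1 leaves); pivot element 1/3.
Divide row 4 by 1/3; eliminate column u4 from the other rows.
Row 1 update in column RHS: 16 − (-1)·10 = 26.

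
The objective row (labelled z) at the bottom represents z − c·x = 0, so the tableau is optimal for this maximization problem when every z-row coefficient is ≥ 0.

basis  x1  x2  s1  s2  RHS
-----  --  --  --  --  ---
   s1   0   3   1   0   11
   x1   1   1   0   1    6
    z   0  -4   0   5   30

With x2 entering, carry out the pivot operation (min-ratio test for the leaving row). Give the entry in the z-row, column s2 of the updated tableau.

Ratio test on column x2 — row 1: 11/3 = 11/3; row 2: 6/1 = 6. Minimum is 11/3 at row 1 (s1 leaves); pivot element 3.
Divide row 1 by 3; eliminate column x2 from the other rows.
z-row update in column s2: 5 − (-4)·0 = 5.

5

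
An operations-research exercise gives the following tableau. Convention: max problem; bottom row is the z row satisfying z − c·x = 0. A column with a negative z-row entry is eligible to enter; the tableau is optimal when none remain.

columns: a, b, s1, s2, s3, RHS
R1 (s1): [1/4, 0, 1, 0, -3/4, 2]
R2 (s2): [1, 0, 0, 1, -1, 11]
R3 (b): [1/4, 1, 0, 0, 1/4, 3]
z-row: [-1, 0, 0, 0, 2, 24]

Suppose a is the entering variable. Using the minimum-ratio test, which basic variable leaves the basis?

s1

Column a entries and ratios — s1: 2/(1/4) = 8; s2: 11/1 = 11; b: 3/(1/4) = 12.
Smallest ratio is 8 in the row of s1, so s1 leaves.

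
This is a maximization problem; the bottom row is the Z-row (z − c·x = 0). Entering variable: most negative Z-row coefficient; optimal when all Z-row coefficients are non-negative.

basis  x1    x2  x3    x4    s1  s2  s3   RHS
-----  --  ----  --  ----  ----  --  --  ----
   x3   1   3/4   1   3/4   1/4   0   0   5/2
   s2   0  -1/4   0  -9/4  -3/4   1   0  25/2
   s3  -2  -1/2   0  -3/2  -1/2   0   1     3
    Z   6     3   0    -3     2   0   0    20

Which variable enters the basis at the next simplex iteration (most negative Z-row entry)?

Negative Z-row entries: x4: -3.
The most negative is -3 in column x4, so x4 enters.

x4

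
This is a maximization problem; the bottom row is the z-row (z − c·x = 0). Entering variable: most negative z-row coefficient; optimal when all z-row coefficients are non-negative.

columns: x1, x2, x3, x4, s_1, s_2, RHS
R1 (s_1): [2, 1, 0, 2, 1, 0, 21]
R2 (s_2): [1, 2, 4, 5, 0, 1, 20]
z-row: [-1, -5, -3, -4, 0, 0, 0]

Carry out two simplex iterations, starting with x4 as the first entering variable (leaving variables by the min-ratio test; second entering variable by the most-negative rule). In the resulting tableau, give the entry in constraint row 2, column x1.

Ratio test on column x4 — row 1: 21/2 = 21/2; row 2: 20/5 = 4. Minimum is 4 at row 2 (s_2 leaves); pivot element 5.
Divide row 2 by 5; eliminate column x4 from the other rows.
Second iteration: most negative z-row entry is -17/5 in column x2, so x2 enters.
Ratio test on column x2 — row 1: 13/(1/5) = 65; row 2: 4/(2/5) = 10. Minimum is 10 at row 2 (x4 leaves); pivot element 2/5.
Divide row 2 by 2/5; eliminate column x2 from the other rows.
After both pivots, the entry at constraint row 2, column x1 is 1/2.

1/2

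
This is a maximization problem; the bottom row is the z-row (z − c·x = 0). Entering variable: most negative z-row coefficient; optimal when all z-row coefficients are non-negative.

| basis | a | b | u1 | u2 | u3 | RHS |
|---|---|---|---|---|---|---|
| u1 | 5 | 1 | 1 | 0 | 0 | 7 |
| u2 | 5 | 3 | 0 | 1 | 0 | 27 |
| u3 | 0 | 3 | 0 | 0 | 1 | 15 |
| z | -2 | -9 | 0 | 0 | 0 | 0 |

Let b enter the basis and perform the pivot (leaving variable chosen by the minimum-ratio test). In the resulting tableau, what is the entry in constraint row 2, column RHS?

Ratio test on column b — row 1: 7/1 = 7; row 2: 27/3 = 9; row 3: 15/3 = 5. Minimum is 5 at row 3 (u3 leaves); pivot element 3.
Divide row 3 by 3; eliminate column b from the other rows.
Row 2 update in column RHS: 27 − 3·5 = 12.

12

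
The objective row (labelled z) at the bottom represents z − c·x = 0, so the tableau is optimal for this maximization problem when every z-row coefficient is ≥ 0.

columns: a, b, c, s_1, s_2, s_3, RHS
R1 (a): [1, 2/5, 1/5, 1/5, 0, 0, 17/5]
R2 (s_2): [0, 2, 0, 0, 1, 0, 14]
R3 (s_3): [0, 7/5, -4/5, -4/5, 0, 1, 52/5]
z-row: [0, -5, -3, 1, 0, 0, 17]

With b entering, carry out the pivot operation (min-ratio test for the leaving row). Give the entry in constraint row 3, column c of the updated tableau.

Ratio test on column b — row 1: (17/5)/(2/5) = 17/2; row 2: 14/2 = 7; row 3: (52/5)/(7/5) = 52/7. Minimum is 7 at row 2 (s_2 leaves); pivot element 2.
Divide row 2 by 2; eliminate column b from the other rows.
Row 3 update in column c: -4/5 − (7/5)·0 = -4/5.

-4/5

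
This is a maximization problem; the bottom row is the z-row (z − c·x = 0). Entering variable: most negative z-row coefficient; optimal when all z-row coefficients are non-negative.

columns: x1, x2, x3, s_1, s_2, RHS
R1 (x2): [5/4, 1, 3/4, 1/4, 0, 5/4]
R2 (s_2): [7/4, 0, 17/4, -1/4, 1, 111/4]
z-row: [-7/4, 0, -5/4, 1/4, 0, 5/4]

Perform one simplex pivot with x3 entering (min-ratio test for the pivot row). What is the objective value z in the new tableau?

10/3

Ratio test on column x3 — row 1: (5/4)/(3/4) = 5/3; row 2: (111/4)/(17/4) = 111/17. Minimum is 5/3 at row 1 (x2 leaves); pivot element 3/4.
Pivot on row 1; the z-row RHS becomes 5/4 − (-5/4)·(5/3) = 10/3.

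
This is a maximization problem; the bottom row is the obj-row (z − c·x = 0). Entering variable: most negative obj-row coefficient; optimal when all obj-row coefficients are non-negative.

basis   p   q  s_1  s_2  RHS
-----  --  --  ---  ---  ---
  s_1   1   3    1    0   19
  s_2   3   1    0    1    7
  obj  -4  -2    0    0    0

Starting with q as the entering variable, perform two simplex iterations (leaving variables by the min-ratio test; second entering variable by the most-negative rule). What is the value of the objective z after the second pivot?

Ratio test on column q — row 1: 19/3 = 19/3; row 2: 7/1 = 7. Minimum is 19/3 at row 1 (s_1 leaves); pivot element 3.
Pivot on row 1; the obj-row RHS becomes 0 − (-2)·(19/3) = 38/3.
Next entering variable (most negative obj-row entry -10/3): p.
Ratio test on column p — row 1: (19/3)/(1/3) = 19; row 2: (2/3)/(8/3) = 1/4. Minimum is 1/4 at row 2 (s_2 leaves); pivot element 8/3.
After the second pivot the obj-row RHS is 38/3 − (-10/3)·(1/4) = 27/2.

27/2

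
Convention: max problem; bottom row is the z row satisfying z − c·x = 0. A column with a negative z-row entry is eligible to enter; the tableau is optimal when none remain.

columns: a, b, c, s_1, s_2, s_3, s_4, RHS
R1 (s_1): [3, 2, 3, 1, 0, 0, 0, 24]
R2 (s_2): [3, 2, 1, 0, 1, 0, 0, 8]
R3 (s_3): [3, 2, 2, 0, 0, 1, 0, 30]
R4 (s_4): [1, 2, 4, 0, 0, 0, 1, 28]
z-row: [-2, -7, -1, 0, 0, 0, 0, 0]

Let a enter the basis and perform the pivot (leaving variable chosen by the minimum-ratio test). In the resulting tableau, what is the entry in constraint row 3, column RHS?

Ratio test on column a — row 1: 24/3 = 8; row 2: 8/3 = 8/3; row 3: 30/3 = 10; row 4: 28/1 = 28. Minimum is 8/3 at row 2 (s_2 leaves); pivot element 3.
Divide row 2 by 3; eliminate column a from the other rows.
Row 3 update in column RHS: 30 − 3·(8/3) = 22.

22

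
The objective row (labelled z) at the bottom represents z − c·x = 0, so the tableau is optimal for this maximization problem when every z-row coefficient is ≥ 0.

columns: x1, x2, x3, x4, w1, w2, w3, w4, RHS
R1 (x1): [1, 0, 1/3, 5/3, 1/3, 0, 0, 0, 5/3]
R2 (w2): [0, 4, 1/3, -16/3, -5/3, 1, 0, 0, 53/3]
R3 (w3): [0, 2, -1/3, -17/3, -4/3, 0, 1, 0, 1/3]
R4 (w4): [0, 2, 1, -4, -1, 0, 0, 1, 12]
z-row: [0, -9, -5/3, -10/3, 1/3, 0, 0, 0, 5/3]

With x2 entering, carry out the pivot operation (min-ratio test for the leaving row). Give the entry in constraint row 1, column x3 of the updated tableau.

Ratio test on column x2 — row 1: entry 0 ≤ 0; row 2: (53/3)/4 = 53/12; row 3: (1/3)/2 = 1/6; row 4: 12/2 = 6. Minimum is 1/6 at row 3 (w3 leaves); pivot element 2.
Divide row 3 by 2; eliminate column x2 from the other rows.
Row 1 update in column x3: 1/3 − 0·(-1/6) = 1/3.

1/3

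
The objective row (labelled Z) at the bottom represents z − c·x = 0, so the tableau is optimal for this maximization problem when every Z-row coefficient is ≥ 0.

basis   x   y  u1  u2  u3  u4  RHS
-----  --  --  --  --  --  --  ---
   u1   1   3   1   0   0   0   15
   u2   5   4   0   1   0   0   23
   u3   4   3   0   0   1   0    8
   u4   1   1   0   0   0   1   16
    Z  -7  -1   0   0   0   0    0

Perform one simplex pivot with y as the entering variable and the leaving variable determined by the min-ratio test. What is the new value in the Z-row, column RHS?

Ratio test on column y — row 1: 15/3 = 5; row 2: 23/4 = 23/4; row 3: 8/3 = 8/3; row 4: 16/1 = 16. Minimum is 8/3 at row 3 (u3 leaves); pivot element 3.
Divide row 3 by 3; eliminate column y from the other rows.
Z-row update in column RHS: 0 − (-1)·(8/3) = 8/3.

8/3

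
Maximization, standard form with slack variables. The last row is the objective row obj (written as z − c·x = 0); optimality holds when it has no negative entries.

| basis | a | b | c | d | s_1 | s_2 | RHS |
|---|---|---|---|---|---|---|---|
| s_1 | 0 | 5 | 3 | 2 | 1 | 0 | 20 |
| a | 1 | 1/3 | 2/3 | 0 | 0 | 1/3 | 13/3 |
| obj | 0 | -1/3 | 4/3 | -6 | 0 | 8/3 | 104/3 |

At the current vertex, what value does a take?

13/3

a is basic (row 2); its value is the RHS of that row, 13/3.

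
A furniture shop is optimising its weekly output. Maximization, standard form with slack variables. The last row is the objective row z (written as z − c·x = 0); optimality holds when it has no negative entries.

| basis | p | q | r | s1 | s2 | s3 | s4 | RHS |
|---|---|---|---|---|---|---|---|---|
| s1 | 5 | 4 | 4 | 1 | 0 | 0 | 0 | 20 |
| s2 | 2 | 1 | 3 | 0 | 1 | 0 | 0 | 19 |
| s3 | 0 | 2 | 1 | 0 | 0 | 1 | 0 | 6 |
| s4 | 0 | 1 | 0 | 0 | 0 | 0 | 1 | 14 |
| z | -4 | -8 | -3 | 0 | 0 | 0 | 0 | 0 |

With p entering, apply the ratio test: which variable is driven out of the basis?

Column p entries and ratios — s1: 20/5 = 4; s2: 19/2 = 19/2; s3: 0 ≤ 0, skip; s4: 0 ≤ 0, skip.
Smallest ratio is 4 in the row of s1, so s1 leaves.

s1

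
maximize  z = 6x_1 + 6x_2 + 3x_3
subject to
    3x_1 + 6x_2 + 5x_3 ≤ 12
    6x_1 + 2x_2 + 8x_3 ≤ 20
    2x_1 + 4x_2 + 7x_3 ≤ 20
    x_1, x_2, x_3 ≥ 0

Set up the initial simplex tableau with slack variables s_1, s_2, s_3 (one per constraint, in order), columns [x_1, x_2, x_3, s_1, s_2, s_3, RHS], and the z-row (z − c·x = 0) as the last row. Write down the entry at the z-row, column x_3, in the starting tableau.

The z-row carries the negated objective coefficients: the x_3 entry is -3.

-3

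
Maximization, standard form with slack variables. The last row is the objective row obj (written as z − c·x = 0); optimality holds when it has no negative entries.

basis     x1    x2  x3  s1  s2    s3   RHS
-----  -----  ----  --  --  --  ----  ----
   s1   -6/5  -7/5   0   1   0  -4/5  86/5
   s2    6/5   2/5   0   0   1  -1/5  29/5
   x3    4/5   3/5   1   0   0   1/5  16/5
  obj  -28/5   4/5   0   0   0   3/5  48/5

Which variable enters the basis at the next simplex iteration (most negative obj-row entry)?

x1

Negative obj-row entries: x1: -28/5.
The most negative is -28/5 in column x1, so x1 enters.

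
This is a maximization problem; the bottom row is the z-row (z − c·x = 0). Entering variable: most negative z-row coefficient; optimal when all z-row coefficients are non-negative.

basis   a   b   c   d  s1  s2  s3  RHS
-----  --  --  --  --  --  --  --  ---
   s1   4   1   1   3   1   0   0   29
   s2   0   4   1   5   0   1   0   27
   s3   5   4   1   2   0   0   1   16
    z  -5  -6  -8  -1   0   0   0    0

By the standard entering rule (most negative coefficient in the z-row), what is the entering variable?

c

Negative z-row entries: a: -5, b: -6, c: -8, d: -1.
The most negative is -8 in column c, so c enters.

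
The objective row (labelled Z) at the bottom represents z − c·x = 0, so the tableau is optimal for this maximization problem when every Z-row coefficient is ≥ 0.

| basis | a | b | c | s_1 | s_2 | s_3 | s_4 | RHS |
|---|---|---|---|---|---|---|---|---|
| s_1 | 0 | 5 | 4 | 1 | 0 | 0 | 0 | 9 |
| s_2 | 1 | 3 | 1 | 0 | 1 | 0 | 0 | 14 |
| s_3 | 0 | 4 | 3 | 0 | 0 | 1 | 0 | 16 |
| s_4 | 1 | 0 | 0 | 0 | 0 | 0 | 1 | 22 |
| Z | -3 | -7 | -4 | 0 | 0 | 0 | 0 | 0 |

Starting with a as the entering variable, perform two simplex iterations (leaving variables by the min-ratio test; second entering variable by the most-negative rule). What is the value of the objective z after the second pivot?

177/4

Ratio test on column a — row 1: entry 0 ≤ 0; row 2: 14/1 = 14; row 3: entry 0 ≤ 0; row 4: 22/1 = 22. Minimum is 14 at row 2 (s_2 leaves); pivot element 1.
Pivot on row 2; the Z-row RHS becomes 0 − (-3)·14 = 42.
Next entering variable (most negative Z-row entry -1): c.
Ratio test on column c — row 1: 9/4 = 9/4; row 2: 14/1 = 14; row 3: 16/3 = 16/3; row 4: entry -1 ≤ 0. Minimum is 9/4 at row 1 (s_1 leaves); pivot element 4.
After the second pivot the Z-row RHS is 42 − (-1)·(9/4) = 177/4.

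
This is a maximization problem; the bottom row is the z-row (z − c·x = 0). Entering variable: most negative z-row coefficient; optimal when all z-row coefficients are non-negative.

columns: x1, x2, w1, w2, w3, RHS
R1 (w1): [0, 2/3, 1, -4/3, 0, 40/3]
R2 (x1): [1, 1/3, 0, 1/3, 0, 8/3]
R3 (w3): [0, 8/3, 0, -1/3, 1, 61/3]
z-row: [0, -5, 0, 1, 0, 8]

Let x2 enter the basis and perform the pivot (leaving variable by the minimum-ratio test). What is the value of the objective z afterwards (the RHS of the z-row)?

369/8

Ratio test on column x2 — row 1: (40/3)/(2/3) = 20; row 2: (8/3)/(1/3) = 8; row 3: (61/3)/(8/3) = 61/8. Minimum is 61/8 at row 3 (w3 leaves); pivot element 8/3.
Pivot on row 3; the z-row RHS becomes 8 − (-5)·(61/8) = 369/8.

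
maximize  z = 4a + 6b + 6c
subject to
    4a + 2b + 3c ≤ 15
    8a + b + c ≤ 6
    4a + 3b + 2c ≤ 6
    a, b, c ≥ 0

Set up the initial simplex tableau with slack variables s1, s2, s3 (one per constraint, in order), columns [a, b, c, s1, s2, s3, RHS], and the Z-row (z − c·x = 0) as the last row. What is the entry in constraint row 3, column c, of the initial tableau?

Constraint 3 has coefficient 2 on c.

2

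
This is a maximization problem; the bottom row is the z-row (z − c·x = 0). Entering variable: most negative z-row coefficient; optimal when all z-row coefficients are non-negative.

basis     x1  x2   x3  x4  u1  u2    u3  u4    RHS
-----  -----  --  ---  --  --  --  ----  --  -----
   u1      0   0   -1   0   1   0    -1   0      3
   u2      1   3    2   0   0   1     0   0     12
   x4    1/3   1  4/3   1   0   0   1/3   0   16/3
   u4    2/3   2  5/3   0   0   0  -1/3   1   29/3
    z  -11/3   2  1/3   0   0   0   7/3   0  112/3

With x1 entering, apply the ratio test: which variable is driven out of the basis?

u2

Column x1 entries and ratios — u1: 0 ≤ 0, skip; u2: 12/1 = 12; x4: (16/3)/(1/3) = 16; u4: (29/3)/(2/3) = 29/2.
Smallest ratio is 12 in the row of u2, so u2 leaves.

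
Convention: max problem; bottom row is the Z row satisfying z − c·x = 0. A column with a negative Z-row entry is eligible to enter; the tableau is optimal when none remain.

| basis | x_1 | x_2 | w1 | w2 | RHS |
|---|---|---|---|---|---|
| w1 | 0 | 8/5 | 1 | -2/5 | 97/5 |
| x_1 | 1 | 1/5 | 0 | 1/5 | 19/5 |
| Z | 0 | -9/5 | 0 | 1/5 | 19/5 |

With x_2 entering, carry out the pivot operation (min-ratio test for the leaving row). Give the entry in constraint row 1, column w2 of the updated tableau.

Ratio test on column x_2 — row 1: (97/5)/(8/5) = 97/8; row 2: (19/5)/(1/5) = 19. Minimum is 97/8 at row 1 (w1 leaves); pivot element 8/5.
Divide row 1 by 8/5; eliminate column x_2 from the other rows.
In the new row 1, the w2 entry is the old entry divided by the pivot: (-2/5)/(8/5) = -1/4.

-1/4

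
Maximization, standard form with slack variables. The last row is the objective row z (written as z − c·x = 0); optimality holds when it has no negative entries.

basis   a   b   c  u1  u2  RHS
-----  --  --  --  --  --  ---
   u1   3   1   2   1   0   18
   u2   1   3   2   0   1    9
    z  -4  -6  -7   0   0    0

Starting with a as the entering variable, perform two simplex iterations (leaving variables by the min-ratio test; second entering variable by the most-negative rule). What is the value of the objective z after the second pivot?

Ratio test on column a — row 1: 18/3 = 6; row 2: 9/1 = 9. Minimum is 6 at row 1 (u1 leaves); pivot element 3.
Pivot on row 1; the z-row RHS becomes 0 − (-4)·6 = 24.
Next entering variable (most negative z-row entry -14/3): b.
Ratio test on column b — row 1: 6/(1/3) = 18; row 2: 3/(8/3) = 9/8. Minimum is 9/8 at row 2 (u2 leaves); pivot element 8/3.
After the second pivot the z-row RHS is 24 − (-14/3)·(9/8) = 117/4.

117/4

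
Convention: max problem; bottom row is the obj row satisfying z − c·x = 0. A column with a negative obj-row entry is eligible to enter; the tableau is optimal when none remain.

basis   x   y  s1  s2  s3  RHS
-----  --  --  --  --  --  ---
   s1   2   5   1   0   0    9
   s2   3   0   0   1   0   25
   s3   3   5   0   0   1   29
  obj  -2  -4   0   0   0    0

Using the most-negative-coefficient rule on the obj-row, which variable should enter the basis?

y

Negative obj-row entries: x: -2, y: -4.
The most negative is -4 in column y, so y enters.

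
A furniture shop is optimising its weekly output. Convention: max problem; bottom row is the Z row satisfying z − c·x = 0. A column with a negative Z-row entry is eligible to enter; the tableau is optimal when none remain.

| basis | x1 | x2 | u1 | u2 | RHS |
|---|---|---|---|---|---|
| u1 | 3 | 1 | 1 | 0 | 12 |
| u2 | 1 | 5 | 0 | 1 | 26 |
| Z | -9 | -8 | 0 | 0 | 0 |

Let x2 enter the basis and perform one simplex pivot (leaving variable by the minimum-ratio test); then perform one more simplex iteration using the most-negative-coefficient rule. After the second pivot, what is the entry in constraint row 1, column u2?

-1/14

Ratio test on column x2 — row 1: 12/1 = 12; row 2: 26/5 = 26/5. Minimum is 26/5 at row 2 (u2 leaves); pivot element 5.
Divide row 2 by 5; eliminate column x2 from the other rows.
Second iteration: most negative Z-row entry is -37/5 in column x1, so x1 enters.
Ratio test on column x1 — row 1: (34/5)/(14/5) = 17/7; row 2: (26/5)/(1/5) = 26. Minimum is 17/7 at row 1 (u1 leaves); pivot element 14/5.
Divide row 1 by 14/5; eliminate column x1 from the other rows.
After both pivots, the entry at constraint row 1, column u2 is -1/14.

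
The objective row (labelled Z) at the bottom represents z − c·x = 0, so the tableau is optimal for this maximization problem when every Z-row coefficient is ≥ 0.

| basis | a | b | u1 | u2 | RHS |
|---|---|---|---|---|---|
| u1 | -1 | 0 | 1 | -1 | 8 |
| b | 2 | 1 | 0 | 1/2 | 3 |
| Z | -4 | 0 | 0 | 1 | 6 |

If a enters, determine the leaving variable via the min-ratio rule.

b

Column a entries and ratios — u1: -1 ≤ 0, skip; b: 3/2 = 3/2.
Smallest ratio is 3/2 in the row of b, so b leaves.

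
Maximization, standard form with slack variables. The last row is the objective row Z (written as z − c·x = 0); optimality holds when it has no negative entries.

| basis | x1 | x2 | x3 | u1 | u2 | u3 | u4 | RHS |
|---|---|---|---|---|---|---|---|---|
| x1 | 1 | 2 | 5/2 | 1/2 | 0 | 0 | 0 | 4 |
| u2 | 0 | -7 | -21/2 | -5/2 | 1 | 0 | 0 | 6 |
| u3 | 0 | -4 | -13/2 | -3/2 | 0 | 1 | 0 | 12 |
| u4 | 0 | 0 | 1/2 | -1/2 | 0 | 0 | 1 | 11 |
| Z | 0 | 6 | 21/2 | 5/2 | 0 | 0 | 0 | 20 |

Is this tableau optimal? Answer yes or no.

yes

Every Z-row coefficient is ≥ 0, so the tableau is optimal.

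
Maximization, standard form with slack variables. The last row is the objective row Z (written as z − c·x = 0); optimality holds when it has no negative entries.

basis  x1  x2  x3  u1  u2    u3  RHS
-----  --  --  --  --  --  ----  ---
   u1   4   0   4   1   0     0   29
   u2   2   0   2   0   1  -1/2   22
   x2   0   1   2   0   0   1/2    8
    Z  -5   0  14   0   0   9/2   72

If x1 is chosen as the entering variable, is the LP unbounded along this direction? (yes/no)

Column x1 has positive entries in row(s) 1, 2, so the ratio test bounds it — not unbounded.

no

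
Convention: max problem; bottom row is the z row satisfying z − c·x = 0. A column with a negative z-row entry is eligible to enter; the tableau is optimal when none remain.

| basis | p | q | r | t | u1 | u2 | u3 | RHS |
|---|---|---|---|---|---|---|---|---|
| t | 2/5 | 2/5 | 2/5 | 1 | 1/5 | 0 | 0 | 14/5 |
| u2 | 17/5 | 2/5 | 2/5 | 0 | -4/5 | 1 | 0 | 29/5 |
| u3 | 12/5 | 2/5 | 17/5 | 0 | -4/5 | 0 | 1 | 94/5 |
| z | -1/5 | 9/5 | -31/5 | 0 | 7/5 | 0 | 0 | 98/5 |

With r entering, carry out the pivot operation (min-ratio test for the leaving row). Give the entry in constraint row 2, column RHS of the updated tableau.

61/17

Ratio test on column r — row 1: (14/5)/(2/5) = 7; row 2: (29/5)/(2/5) = 29/2; row 3: (94/5)/(17/5) = 94/17. Minimum is 94/17 at row 3 (u3 leaves); pivot element 17/5.
Divide row 3 by 17/5; eliminate column r from the other rows.
Row 2 update in column RHS: 29/5 − (2/5)·(94/17) = 61/17.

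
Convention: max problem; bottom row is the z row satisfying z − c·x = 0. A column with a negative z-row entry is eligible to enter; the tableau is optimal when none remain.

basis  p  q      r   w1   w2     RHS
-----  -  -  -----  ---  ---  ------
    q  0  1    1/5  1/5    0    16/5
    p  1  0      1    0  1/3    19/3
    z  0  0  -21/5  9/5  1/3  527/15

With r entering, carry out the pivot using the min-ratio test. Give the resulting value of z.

Ratio test on column r — row 1: (16/5)/(1/5) = 16; row 2: (19/3)/1 = 19/3. Minimum is 19/3 at row 2 (p leaves); pivot element 1.
Pivot on row 2; the z-row RHS becomes 527/15 − (-21/5)·(19/3) = 926/15.

926/15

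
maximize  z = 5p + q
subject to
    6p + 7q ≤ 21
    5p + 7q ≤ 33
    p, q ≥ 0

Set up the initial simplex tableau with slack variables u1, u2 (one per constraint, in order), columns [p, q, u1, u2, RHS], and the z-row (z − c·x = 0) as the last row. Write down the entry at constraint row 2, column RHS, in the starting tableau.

The RHS of constraint 2 is b_2 = 33.

33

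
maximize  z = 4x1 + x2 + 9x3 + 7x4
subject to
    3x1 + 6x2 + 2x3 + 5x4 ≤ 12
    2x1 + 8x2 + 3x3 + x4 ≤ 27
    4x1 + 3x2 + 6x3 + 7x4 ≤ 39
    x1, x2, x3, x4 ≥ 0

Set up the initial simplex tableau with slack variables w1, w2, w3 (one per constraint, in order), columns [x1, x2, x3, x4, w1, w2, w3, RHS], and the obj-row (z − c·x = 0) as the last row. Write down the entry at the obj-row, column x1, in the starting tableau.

The obj-row carries the negated objective coefficients: the x1 entry is -4.

-4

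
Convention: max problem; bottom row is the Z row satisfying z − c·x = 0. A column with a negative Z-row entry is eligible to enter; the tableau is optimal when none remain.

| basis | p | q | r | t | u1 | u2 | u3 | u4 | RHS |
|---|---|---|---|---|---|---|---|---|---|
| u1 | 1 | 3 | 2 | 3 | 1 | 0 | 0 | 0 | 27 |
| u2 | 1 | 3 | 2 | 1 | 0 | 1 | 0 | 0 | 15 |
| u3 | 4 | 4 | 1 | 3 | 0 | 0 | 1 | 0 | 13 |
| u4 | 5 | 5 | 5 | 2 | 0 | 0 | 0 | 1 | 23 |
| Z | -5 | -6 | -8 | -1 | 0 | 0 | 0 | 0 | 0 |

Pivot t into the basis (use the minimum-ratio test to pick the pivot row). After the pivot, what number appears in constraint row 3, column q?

Ratio test on column t — row 1: 27/3 = 9; row 2: 15/1 = 15; row 3: 13/3 = 13/3; row 4: 23/2 = 23/2. Minimum is 13/3 at row 3 (u3 leaves); pivot element 3.
Divide row 3 by 3; eliminate column t from the other rows.
In the new row 3, the q entry is the old entry divided by the pivot: 4/3 = 4/3.

4/3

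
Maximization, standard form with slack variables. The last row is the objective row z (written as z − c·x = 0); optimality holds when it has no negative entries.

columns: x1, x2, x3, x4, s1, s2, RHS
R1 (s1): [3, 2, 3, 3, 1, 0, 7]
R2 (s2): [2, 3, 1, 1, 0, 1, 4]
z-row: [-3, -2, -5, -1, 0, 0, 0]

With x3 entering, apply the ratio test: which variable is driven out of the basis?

s1

Column x3 entries and ratios — s1: 7/3 = 7/3; s2: 4/1 = 4.
Smallest ratio is 7/3 in the row of s1, so s1 leaves.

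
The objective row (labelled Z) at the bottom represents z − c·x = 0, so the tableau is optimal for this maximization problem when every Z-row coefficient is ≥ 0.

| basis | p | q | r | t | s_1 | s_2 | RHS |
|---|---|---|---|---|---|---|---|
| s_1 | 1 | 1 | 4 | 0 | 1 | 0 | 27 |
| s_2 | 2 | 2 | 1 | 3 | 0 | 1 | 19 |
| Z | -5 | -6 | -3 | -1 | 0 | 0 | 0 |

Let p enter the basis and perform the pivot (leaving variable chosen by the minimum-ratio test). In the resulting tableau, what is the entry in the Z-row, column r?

-1/2

Ratio test on column p — row 1: 27/1 = 27; row 2: 19/2 = 19/2. Minimum is 19/2 at row 2 (s_2 leaves); pivot element 2.
Divide row 2 by 2; eliminate column p from the other rows.
Z-row update in column r: -3 − (-5)·(1/2) = -1/2.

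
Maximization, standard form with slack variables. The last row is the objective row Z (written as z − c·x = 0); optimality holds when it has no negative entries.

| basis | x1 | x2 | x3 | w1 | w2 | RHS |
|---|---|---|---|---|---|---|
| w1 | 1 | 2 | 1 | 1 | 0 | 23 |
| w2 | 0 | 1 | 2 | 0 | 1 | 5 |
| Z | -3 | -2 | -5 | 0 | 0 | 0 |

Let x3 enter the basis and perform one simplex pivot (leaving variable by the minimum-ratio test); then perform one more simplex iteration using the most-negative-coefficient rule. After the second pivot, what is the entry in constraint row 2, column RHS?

5/2

Ratio test on column x3 — row 1: 23/1 = 23; row 2: 5/2 = 5/2. Minimum is 5/2 at row 2 (w2 leaves); pivot element 2.
Divide row 2 by 2; eliminate column x3 from the other rows.
Second iteration: most negative Z-row entry is -3 in column x1, so x1 enters.
Ratio test on column x1 — row 1: (41/2)/1 = 41/2; row 2: entry 0 ≤ 0. Minimum is 41/2 at row 1 (w1 leaves); pivot element 1.
Divide row 1 by 1; eliminate column x1 from the other rows.
After both pivots, the entry at constraint row 2, column RHS is 5/2.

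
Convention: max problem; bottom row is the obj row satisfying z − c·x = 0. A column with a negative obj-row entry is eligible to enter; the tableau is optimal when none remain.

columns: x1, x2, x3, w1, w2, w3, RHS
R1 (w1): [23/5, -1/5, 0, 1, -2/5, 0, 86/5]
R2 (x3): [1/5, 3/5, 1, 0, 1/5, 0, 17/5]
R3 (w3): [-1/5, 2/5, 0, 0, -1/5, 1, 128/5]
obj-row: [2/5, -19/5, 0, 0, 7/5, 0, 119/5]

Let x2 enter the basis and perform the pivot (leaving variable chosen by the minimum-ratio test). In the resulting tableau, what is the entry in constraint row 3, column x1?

Ratio test on column x2 — row 1: entry -1/5 ≤ 0; row 2: (17/5)/(3/5) = 17/3; row 3: (128/5)/(2/5) = 64. Minimum is 17/3 at row 2 (x3 leaves); pivot element 3/5.
Divide row 2 by 3/5; eliminate column x2 from the other rows.
Row 3 update in column x1: -1/5 − (2/5)·(1/3) = -1/3.

-1/3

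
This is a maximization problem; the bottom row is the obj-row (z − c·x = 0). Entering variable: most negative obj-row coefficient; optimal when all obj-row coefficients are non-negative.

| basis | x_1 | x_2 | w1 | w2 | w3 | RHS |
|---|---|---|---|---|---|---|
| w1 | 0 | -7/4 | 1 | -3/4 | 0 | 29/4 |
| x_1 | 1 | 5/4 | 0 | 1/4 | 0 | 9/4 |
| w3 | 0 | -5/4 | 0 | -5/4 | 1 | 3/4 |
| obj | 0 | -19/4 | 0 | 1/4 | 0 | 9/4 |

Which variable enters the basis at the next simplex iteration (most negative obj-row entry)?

x_2

Negative obj-row entries: x_2: -19/4.
The most negative is -19/4 in column x_2, so x_2 enters.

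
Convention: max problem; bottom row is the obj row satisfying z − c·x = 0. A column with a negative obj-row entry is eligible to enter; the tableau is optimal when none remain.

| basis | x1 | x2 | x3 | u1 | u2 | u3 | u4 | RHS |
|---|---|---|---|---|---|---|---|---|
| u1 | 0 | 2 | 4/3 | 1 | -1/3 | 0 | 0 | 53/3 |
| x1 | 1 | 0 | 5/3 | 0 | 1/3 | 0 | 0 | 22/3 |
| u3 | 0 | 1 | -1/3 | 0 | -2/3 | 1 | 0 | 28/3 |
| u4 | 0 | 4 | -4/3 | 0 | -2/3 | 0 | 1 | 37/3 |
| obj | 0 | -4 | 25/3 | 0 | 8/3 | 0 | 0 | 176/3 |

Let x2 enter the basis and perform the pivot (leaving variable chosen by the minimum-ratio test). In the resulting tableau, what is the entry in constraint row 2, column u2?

Ratio test on column x2 — row 1: (53/3)/2 = 53/6; row 2: entry 0 ≤ 0; row 3: (28/3)/1 = 28/3; row 4: (37/3)/4 = 37/12. Minimum is 37/12 at row 4 (u4 leaves); pivot element 4.
Divide row 4 by 4; eliminate column x2 from the other rows.
Row 2 update in column u2: 1/3 − 0·(-1/6) = 1/3.

1/3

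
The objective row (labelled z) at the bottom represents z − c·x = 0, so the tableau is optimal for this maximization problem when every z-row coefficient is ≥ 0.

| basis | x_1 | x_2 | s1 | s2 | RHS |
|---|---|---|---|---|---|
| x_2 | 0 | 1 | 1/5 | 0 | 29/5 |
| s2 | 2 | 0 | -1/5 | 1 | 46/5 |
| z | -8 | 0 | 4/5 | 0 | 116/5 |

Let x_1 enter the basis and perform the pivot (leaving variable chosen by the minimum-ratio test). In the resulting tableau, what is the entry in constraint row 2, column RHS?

23/5

Ratio test on column x_1 — row 1: entry 0 ≤ 0; row 2: (46/5)/2 = 23/5. Minimum is 23/5 at row 2 (s2 leaves); pivot element 2.
Divide row 2 by 2; eliminate column x_1 from the other rows.
In the new row 2, the RHS entry is the old entry divided by the pivot: (46/5)/2 = 23/5.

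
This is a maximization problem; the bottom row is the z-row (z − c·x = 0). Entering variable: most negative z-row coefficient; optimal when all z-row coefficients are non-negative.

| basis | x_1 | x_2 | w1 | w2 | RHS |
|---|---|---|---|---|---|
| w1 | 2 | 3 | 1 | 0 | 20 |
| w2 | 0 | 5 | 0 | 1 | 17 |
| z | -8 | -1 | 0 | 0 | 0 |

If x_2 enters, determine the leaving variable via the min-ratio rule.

w2

Column x_2 entries and ratios — w1: 20/3 = 20/3; w2: 17/5 = 17/5.
Smallest ratio is 17/5 in the row of w2, so w2 leaves.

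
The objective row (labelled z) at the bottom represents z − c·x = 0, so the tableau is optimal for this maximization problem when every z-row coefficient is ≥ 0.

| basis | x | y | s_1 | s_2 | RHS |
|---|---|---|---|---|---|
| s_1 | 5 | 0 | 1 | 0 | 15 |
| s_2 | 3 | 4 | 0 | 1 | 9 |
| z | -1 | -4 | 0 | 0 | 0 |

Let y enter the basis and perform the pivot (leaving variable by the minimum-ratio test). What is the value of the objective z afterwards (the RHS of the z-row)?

Ratio test on column y — row 1: entry 0 ≤ 0; row 2: 9/4 = 9/4. Minimum is 9/4 at row 2 (s_2 leaves); pivot element 4.
Pivot on row 2; the z-row RHS becomes 0 − (-4)·(9/4) = 9.

9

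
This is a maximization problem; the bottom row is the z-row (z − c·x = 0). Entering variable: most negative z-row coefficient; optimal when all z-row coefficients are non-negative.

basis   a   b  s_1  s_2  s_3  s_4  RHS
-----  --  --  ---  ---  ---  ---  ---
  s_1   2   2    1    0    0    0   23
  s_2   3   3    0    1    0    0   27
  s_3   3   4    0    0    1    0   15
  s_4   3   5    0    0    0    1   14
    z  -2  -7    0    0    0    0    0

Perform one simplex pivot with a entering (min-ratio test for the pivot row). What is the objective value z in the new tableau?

Ratio test on column a — row 1: 23/2 = 23/2; row 2: 27/3 = 9; row 3: 15/3 = 5; row 4: 14/3 = 14/3. Minimum is 14/3 at row 4 (s_4 leaves); pivot element 3.
Pivot on row 4; the z-row RHS becomes 0 − (-2)·(14/3) = 28/3.

28/3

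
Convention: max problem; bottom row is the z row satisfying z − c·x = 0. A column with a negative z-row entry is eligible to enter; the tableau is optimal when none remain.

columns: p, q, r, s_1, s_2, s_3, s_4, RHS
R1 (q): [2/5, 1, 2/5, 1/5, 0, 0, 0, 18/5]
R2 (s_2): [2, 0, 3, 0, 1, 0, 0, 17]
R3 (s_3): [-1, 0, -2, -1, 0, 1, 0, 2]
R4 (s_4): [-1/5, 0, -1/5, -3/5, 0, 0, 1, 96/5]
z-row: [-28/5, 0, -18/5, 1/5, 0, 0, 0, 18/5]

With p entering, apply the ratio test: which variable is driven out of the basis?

s_2

Column p entries and ratios — q: (18/5)/(2/5) = 9; s_2: 17/2 = 17/2; s_3: -1 ≤ 0, skip; s_4: -1/5 ≤ 0, skip.
Smallest ratio is 17/2 in the row of s_2, so s_2 leaves.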